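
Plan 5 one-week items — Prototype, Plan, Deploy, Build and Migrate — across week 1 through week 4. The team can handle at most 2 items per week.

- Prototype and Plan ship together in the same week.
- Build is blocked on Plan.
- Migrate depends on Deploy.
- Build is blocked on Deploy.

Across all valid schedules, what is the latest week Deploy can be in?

week 3

Downstream work caps Deploy at week 3.
Deploy at week 3 is achievable: Deploy -> week 3; Migrate -> week 4; Plan -> week 1; Build -> week 4; Prototype -> week 1.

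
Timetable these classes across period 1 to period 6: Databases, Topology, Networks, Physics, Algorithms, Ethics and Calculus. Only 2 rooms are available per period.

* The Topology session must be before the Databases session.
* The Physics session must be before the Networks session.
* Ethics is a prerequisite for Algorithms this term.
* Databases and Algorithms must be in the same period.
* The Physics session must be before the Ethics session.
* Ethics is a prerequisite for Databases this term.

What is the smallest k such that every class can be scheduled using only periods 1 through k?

The precedence chain requires at least 3 distinct periods.
With at most 2 per period and 7 classes, at least 4 periods are needed.
4 works (last occupied period: period 4): for example Databases=period 3; Algorithms=period 3; Calculus=period 4; Networks=period 2; Ethics=period 2; Topology=period 1; Physics=period 1.

4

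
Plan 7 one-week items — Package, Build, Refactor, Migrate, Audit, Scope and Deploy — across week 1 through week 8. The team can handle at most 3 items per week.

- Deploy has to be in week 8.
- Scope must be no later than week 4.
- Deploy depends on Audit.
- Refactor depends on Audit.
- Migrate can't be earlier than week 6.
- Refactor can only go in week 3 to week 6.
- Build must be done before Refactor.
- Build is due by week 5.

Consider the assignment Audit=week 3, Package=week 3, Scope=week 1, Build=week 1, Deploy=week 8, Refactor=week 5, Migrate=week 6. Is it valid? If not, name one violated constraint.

Yes, all constraints hold

The team can handle at most 3 items per week — holds.
Build must be done before Refactor — holds.
Deploy depends on Audit — holds.
Refactor depends on Audit — holds.
Migrate can't be earlier than week 6 — holds.
Refactor can only go in week 3 to week 6 — holds.
Build is due by week 5 — holds.
Deploy has to be in week 8 — holds.
Scope must be no later than week 4 — holds.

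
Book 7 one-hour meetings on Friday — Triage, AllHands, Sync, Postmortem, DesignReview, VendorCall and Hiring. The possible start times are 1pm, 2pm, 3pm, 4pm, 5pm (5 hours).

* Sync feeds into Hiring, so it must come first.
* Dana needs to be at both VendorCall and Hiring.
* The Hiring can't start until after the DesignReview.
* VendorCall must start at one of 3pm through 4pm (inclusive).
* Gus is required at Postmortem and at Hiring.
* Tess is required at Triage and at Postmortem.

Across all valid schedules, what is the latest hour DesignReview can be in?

Downstream work caps DesignReview at 4pm.
DesignReview at 4pm is achievable: AllHands=1pm; Hiring=5pm; DesignReview=4pm; VendorCall=3pm; Postmortem=2pm; Triage=1pm; Sync=1pm.

4pm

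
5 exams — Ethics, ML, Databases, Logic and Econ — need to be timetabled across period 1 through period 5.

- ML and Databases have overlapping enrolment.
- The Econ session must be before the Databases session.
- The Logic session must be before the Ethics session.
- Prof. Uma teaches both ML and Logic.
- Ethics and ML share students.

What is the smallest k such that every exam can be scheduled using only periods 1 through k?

The precedence chain requires at least 2 distinct periods.
Could 2 periods be enough, i.e. nothing placed later than period 2? No: Ethics must come after Logic (at period 1 or later) → {period 2}; Logic must come before Ethics (at period 2 or earlier) → {period 1}; ML can't share with Logic (period 1) → {period 2}; ML can't share with Ethics (period 2) → nothing is left.
So 2 periods is not enough.
3 works (last occupied period: period 3): for example Databases=period 2; Econ=period 1; ML=period 3; Ethics=period 2; Logic=period 1.

3 periods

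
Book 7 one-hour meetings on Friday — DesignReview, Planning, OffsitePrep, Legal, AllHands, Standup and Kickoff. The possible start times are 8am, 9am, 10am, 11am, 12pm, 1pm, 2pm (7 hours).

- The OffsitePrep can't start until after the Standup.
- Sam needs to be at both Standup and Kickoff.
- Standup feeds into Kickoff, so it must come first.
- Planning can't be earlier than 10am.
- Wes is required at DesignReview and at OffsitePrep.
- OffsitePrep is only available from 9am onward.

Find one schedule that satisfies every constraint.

DesignReview in 8am, AllHands in 8am, Kickoff in 9am, OffsitePrep in 9am, Legal in 8am, Planning in 10am, Standup in 8am

Checking: Standup(8am) before Kickoff(9am); Standup(8am) before OffsitePrep(9am); Standup(8am) != Kickoff(9am); DesignReview(8am) != OffsitePrep(9am); Planning=10am in [10am,2pm]; OffsitePrep=9am in [9am,2pm].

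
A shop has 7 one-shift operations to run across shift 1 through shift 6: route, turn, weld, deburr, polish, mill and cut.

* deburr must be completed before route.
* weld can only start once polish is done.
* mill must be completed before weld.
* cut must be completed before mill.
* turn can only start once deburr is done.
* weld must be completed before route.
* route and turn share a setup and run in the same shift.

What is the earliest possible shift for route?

Precedence pushes route to at least shift 4.
route at shift 4 is achievable: turn=shift 4, cut=shift 1, mill=shift 2, weld=shift 3, deburr=shift 1, route=shift 4, polish=shift 1.

shift 4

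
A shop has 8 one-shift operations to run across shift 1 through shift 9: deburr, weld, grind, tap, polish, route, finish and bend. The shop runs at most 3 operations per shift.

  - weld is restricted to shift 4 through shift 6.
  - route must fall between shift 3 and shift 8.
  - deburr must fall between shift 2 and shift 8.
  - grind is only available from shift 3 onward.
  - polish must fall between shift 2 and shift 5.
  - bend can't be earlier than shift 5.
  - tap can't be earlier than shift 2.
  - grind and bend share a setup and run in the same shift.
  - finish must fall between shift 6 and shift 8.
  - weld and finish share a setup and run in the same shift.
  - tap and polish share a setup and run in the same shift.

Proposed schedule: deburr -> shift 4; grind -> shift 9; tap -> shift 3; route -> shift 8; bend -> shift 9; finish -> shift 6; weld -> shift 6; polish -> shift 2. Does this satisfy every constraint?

The shop runs at most 3 operations per shift — holds.
deburr must fall between shift 2 and shift 8 — holds.
bend can't be earlier than shift 5 — holds.
weld and finish share a setup and run in the same shift — holds.
grind and bend share a setup and run in the same shift — holds.
finish must fall between shift 6 and shift 8 — holds.
polish must fall between shift 2 and shift 5 — holds.
tap can't be earlier than shift 2 — holds.
route must fall between shift 3 and shift 8 — holds.
grind is only available from shift 3 onward — holds.
tap and polish share a setup and run in the same shift — violated.
weld is restricted to shift 4 through shift 6 — holds.

No. tap and polish share a setup and run in the same shift is not satisfied.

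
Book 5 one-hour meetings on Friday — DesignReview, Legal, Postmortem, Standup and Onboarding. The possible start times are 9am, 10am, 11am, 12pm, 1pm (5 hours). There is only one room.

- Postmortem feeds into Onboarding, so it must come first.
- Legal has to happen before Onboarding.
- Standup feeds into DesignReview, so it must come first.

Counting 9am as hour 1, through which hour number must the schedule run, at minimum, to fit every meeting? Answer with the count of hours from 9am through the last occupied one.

The precedence chain requires at least 2 distinct hours.
With at most 1 per hour and 5 meetings, at least 5 hours are needed.
5 works (last occupied hour: 1pm): for example DesignReview=1pm, Postmortem=10am, Onboarding=11am, Standup=12pm, Legal=9am.

5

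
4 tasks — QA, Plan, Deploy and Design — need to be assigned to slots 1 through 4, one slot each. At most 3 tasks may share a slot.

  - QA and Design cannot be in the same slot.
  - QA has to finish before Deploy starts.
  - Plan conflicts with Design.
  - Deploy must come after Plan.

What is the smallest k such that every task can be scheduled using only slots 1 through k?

2 slots

The precedence chain requires at least 2 distinct slots.
With at most 3 per slot and 4 tasks, at least 2 slots are needed.
2 works (last occupied slot: 2): for example QA -> 1, Design -> 2, Plan -> 1, Deploy -> 2.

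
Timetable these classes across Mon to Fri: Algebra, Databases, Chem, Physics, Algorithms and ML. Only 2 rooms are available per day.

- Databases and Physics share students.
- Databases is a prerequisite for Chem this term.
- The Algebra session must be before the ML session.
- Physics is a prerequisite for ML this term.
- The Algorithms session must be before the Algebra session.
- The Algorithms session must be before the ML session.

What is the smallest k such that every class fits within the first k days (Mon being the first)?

3 days

The precedence chain requires at least 3 distinct days.
With at most 2 per day and 6 classes, at least 3 days are needed.
3 works (last occupied day: Wed): for example Algorithms in Mon, Databases in Mon, Algebra in Tue, Chem in Wed, ML in Wed, Physics in Tue.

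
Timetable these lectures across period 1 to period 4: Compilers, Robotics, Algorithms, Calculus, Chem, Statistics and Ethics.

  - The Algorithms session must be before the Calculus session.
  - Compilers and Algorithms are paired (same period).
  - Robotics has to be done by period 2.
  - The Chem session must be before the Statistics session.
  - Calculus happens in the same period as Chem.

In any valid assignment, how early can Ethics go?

Ethics at period 1 is achievable: Compilers -> period 1; Robotics -> period 1; Algorithms -> period 1; Ethics -> period 1; Calculus -> period 2; Statistics -> period 3; Chem -> period 2.

period 1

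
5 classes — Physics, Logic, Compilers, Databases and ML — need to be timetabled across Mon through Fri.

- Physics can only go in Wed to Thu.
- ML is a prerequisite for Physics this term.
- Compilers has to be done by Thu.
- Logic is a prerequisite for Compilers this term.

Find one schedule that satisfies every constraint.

Compilers -> Tue, Physics -> Wed, Databases -> Mon, ML -> Mon, Logic -> Mon

Checking: Logic(Mon) before Compilers(Tue); ML(Mon) before Physics(Wed); Compilers=Tue in [Mon,Thu]; Physics=Wed in [Wed,Thu].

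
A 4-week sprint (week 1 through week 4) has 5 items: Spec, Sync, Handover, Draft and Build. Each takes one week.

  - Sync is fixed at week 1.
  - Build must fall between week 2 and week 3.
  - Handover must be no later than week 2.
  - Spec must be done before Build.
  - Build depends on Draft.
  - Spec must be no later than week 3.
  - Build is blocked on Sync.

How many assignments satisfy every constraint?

10

Splitting on Spec: it can be week 1 (6), week 2 (4). Listing each branch's schedules as (Sync, Handover, Draft, Build) by week number:
Spec=week 1: (1,1,1,2) (1,1,1,3) (1,1,2,3) (1,2,1,2) (1,2,1,3) (1,2,2,3) — 6.
Spec=week 2: (1,1,1,3) (1,1,2,3) (1,2,1,3) (1,2,2,3) — 4.
Summing: 6 + 4 = 10.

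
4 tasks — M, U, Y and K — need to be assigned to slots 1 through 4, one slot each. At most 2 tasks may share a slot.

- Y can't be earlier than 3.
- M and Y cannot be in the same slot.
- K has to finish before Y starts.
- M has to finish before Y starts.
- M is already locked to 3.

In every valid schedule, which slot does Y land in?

Y's window is 3–4.
M is fixed at 3, and Y can't share a slot with M.
So Y must be 4.

4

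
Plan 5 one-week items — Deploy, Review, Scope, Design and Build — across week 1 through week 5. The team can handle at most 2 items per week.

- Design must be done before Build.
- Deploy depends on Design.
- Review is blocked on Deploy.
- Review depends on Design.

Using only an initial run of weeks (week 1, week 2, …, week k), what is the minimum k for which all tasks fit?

3

The precedence chain requires at least 3 distinct weeks.
With at most 2 per week and 5 tasks, at least 3 weeks are needed.
3 works (last occupied week: week 3): for example Review in week 3, Design in week 1, Build in week 2, Scope in week 1, Deploy in week 2.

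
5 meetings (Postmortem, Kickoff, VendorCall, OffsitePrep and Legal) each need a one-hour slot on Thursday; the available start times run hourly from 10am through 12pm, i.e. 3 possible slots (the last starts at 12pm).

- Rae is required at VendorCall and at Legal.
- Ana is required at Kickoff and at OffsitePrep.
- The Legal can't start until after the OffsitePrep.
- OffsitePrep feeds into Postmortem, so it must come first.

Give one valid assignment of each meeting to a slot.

Kickoff=11am; Postmortem=11am; OffsitePrep=10am; Legal=11am; VendorCall=10am

Checking: OffsitePrep(10am) before Postmortem(11am); OffsitePrep(10am) before Legal(11am); VendorCall(10am) != Legal(11am); Kickoff(11am) != OffsitePrep(10am).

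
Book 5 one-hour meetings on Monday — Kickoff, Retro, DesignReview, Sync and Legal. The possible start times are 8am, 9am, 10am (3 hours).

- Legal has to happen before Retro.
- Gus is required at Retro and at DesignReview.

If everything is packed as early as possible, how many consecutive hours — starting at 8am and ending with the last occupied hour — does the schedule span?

The precedence chain requires at least 2 distinct hours.
2 works (last occupied hour: 9am): for example Retro=9am; Legal=8am; DesignReview=8am; Sync=8am; Kickoff=8am.

2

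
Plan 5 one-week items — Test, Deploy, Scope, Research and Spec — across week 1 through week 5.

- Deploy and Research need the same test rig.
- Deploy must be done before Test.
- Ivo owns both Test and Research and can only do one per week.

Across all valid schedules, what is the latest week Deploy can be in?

week 4

Downstream work caps Deploy at week 4.
Deploy at week 4 is achievable: Test in week 5; Deploy in week 4; Spec in week 1; Research in week 1; Scope in week 1.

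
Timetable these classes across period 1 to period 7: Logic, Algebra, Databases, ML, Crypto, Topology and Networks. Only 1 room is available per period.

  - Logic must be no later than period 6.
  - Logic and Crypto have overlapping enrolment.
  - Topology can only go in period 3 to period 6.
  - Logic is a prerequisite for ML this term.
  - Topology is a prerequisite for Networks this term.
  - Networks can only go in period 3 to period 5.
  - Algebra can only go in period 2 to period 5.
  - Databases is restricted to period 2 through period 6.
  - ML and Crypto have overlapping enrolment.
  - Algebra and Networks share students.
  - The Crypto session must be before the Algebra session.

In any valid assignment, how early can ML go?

period 7

Precedence pushes ML to at least period 2.
ML at period 7 is achievable: Algebra=period 2; Topology=period 3; ML=period 7; Logic=period 6; Networks=period 4; Crypto=period 1; Databases=period 5.
Nothing earlier works — the conflict and capacity constraints rule out every period before period 7.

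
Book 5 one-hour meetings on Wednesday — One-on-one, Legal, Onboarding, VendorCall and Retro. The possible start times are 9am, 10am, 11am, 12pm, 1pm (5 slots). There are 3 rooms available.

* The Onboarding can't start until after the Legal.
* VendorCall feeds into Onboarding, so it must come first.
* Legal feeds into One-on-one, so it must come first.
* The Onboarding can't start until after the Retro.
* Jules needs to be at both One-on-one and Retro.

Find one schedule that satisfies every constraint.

Onboarding -> 10am; One-on-one -> 10am; Legal -> 9am; VendorCall -> 9am; Retro -> 9am

Checking: Legal(9am) before Onboarding(10am); Legal(9am) before One-on-one(10am); VendorCall(9am) before Onboarding(10am); Retro(9am) before Onboarding(10am); One-on-one(10am) != Retro(9am); max 3 per slot (cap 3).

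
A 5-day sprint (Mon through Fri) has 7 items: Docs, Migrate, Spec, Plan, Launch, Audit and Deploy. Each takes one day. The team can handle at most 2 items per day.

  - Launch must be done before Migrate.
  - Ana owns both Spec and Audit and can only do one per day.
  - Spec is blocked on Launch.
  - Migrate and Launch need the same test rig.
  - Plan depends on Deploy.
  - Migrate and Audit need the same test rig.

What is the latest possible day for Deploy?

Thu

Downstream work caps Deploy at Thu.
Deploy at Thu is achievable: Audit in Wed; Launch in Mon; Docs in Mon; Migrate in Tue; Deploy in Thu; Spec in Tue; Plan in Fri.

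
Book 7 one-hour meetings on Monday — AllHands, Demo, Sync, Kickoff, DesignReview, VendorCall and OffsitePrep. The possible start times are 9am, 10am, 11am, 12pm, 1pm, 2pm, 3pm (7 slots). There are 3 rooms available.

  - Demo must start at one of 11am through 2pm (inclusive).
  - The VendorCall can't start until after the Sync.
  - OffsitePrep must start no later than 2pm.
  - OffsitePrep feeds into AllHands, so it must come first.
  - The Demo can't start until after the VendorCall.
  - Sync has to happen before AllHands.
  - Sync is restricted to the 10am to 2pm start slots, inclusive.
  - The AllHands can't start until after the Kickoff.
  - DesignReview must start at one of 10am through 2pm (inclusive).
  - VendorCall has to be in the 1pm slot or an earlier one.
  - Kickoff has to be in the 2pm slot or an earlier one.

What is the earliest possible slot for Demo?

12pm

Demo is available from 11am; precedence pushes Demo to at least 12pm; Demo's own window allows nothing later than 2pm.
Demo at 12pm is achievable: AllHands -> 11am; Demo -> 12pm; OffsitePrep -> 9am; Sync -> 10am; VendorCall -> 11am; Kickoff -> 9am; DesignReview -> 10am.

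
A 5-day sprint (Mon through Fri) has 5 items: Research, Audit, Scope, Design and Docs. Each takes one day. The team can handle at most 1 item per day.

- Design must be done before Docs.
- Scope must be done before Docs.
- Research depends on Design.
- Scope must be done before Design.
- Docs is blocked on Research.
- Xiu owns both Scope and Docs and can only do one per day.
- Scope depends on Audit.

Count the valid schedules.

1

Enumerating: Research=Thu, Docs=Fri, Scope=Tue, Design=Wed, Audit=Mon.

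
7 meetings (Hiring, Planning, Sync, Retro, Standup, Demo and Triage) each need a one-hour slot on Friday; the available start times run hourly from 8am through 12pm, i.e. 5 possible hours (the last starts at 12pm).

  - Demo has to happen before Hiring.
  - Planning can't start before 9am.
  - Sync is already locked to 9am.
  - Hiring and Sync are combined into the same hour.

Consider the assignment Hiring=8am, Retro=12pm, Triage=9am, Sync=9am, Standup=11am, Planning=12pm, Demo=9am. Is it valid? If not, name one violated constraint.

No — it violates: Demo has to happen before Hiring

Sync is already locked to 9am — holds.
Planning can't start before 9am — holds.
Hiring and Sync are combined into the same hour — violated.
Demo has to happen before Hiring — violated.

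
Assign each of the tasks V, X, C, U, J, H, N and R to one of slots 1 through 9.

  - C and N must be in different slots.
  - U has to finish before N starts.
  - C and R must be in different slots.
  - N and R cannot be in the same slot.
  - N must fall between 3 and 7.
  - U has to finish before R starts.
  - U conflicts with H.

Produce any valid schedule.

H in 2; V in 1; N in 3; C in 1; X in 1; J in 1; U in 1; R in 2

Checking: U(1) before R(2); U(1) before N(3); N(3) != R(2); U(1) != H(2); C(1) != R(2); C(1) != N(3); N=3 in [3,7].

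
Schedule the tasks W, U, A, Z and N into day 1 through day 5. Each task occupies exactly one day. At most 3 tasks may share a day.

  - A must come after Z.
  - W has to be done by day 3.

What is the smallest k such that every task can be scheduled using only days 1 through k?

The precedence chain requires at least 2 distinct days.
With at most 3 per day and 5 tasks, at least 2 days are needed.
2 works (last occupied day: day 2): for example Z in day 1; W in day 1; A in day 2; U in day 1; N in day 2.

2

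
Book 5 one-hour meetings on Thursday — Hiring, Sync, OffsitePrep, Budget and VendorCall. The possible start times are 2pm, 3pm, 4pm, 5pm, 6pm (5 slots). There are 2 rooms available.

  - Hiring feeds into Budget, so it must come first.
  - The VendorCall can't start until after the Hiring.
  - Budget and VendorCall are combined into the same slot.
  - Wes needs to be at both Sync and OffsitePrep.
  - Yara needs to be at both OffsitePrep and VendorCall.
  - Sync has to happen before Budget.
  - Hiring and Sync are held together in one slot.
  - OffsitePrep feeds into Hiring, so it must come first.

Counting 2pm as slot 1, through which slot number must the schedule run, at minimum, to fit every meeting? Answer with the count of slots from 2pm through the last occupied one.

3

The precedence chain requires at least 3 distinct slots.
With at most 2 per slot and 5 meetings, at least 3 slots are needed.
3 works (last occupied slot: 4pm): for example Hiring in 3pm, OffsitePrep in 2pm, Budget in 4pm, Sync in 3pm, VendorCall in 4pm.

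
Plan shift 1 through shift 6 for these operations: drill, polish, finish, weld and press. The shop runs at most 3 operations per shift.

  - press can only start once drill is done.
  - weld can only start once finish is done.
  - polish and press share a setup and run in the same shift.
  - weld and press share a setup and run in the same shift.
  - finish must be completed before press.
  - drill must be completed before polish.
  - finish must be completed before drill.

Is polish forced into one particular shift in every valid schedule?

polish can be shift 3 (e.g. press=shift 3, weld=shift 3, drill=shift 2, polish=shift 3, finish=shift 1) or shift 4 (e.g. drill -> shift 2; finish -> shift 1; polish -> shift 4; weld -> shift 4; press -> shift 4).

No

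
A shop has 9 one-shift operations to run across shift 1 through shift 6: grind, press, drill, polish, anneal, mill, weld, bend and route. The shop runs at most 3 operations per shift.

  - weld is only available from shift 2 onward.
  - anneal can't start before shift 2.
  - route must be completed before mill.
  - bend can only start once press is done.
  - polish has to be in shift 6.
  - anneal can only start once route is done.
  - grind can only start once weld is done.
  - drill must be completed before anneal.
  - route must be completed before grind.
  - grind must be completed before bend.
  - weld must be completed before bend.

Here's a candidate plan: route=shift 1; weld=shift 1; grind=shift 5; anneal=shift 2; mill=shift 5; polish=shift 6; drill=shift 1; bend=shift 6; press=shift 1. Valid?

weld must be completed before bend — holds.
polish has to be in shift 6 — holds.
anneal can only start once route is done — holds.
anneal can't start before shift 2 — holds.
route must be completed before mill — holds.
The shop runs at most 3 operations per shift — violated.
grind can only start once weld is done — holds.
weld is only available from shift 2 onward — violated.
drill must be completed before anneal — holds.
route must be completed before grind — holds.
bend can only start once press is done — holds.
grind must be completed before bend — holds.

No. weld is only available from shift 2 onward is not satisfied.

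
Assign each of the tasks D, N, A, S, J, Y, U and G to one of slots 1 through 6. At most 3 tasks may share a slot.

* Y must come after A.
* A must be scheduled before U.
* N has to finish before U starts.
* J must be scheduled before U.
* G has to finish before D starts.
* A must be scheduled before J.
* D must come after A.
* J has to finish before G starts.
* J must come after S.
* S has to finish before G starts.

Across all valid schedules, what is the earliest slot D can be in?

4

Precedence pushes D to at least 4.
D at 4 is achievable: S -> 1; N -> 1; G -> 3; Y -> 2; J -> 2; U -> 3; D -> 4; A -> 1.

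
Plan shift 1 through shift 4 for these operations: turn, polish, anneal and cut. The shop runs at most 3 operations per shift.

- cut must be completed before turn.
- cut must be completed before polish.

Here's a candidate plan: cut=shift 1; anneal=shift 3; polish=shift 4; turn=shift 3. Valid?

cut must be completed before turn — holds.
The shop runs at most 3 operations per shift — holds.
cut must be completed before polish — holds.

Yes, all constraints hold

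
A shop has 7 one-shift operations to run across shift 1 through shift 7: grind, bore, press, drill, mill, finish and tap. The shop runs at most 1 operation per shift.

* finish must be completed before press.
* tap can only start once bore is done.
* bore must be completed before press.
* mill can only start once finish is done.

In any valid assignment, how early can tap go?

Precedence pushes tap to at least shift 2.
tap at shift 2 is achievable: grind -> shift 6, press -> shift 4, tap -> shift 2, drill -> shift 7, bore -> shift 1, mill -> shift 5, finish -> shift 3.

shift 2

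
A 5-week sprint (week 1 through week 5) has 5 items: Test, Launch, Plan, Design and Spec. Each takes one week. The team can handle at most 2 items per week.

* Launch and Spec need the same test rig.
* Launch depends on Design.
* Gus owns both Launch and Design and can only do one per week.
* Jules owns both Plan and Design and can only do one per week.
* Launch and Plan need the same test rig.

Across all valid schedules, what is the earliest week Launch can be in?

week 2

Precedence pushes Launch to at least week 2.
Launch at week 2 is achievable: Launch -> week 2; Spec -> week 3; Design -> week 1; Test -> week 1; Plan -> week 3.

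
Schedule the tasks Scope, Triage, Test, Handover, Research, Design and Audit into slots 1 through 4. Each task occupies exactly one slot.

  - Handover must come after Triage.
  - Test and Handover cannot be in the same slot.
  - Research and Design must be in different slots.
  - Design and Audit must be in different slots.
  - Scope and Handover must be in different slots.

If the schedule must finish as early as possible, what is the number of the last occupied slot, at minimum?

The precedence chain requires at least 2 distinct slots.
2 works (last occupied slot: 2): for example Test=1; Triage=1; Scope=1; Audit=1; Research=1; Design=2; Handover=2.

slot 2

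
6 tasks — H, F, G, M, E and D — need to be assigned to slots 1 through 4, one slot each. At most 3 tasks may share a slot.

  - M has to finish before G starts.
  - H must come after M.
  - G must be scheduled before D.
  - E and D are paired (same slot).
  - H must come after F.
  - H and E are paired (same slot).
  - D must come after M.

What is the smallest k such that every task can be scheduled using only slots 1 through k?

The precedence chain requires at least 3 distinct slots.
With at most 3 per slot and 6 tasks, at least 2 slots are needed.
3 works (last occupied slot: 3): for example H=3, D=3, F=1, M=1, E=3, G=2.

3 slots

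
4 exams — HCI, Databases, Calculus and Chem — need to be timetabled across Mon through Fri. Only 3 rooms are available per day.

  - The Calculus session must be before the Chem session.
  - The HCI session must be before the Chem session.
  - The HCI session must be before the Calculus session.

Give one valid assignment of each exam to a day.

HCI -> Mon; Calculus -> Tue; Databases -> Mon; Chem -> Wed

Checking: HCI(Mon) before Chem(Wed); Calculus(Tue) before Chem(Wed); HCI(Mon) before Calculus(Tue); max 2 per day (cap 3).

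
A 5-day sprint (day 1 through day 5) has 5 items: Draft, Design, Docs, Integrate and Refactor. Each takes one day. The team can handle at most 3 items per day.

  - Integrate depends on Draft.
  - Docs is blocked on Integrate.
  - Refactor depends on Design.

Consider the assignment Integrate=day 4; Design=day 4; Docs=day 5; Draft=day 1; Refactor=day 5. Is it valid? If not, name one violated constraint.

Yes

Docs is blocked on Integrate — holds.
Refactor depends on Design — holds.
The team can handle at most 3 items per day — holds.
Integrate depends on Draft — holds.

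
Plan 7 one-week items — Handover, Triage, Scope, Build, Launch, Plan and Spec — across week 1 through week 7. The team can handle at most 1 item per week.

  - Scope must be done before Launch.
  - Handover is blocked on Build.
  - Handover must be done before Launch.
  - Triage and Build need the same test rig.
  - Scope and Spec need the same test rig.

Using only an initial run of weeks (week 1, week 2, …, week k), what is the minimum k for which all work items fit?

7

The precedence chain requires at least 3 distinct weeks.
With at most 1 per week and 7 work items, at least 7 weeks are needed.
7 works (last occupied week: week 7): for example Triage -> week 5; Plan -> week 6; Handover -> week 2; Scope -> week 3; Launch -> week 4; Build -> week 1; Spec -> week 7.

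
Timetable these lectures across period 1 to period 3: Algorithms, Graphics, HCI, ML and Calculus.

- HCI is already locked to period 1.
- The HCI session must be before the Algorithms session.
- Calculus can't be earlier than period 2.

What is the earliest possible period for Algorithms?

period 2

Precedence pushes Algorithms to at least period 2.
Algorithms at period 2 is achievable: Calculus=period 2, Graphics=period 1, HCI=period 1, Algorithms=period 2, ML=period 1.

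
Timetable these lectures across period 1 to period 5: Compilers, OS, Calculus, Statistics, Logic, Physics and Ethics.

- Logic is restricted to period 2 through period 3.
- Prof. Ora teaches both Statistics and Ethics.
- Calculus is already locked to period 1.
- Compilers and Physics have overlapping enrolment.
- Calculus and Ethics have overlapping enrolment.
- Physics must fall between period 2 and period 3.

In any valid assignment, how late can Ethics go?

period 5

Ethics at period 5 is achievable: Physics -> period 2; Compilers -> period 1; Ethics -> period 5; Calculus -> period 1; Statistics -> period 1; Logic -> period 2; OS -> period 1.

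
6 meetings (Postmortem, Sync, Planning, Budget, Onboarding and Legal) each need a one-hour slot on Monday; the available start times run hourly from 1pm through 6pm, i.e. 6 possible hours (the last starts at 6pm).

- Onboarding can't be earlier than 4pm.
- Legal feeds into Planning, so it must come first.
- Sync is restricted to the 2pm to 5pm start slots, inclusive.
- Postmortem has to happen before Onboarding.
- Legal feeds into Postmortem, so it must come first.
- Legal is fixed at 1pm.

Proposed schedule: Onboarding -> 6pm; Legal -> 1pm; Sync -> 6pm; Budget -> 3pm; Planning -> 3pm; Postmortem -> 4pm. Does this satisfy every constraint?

Legal feeds into Planning, so it must come first — holds.
Legal feeds into Postmortem, so it must come first — holds.
Onboarding can't be earlier than 4pm — holds.
Postmortem has to happen before Onboarding — holds.
Legal is fixed at 1pm — holds.
Sync is restricted to the 2pm to 5pm start slots, inclusive — violated.

Invalid. Sync is restricted to the 2pm to 5pm start slots, inclusive.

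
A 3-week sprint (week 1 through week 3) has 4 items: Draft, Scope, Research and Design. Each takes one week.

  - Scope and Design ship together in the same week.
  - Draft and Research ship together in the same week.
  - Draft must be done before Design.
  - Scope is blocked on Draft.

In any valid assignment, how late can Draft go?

week 2

Downstream work caps Draft at week 2.
Draft at week 2 is achievable: Scope in week 3; Design in week 3; Research in week 2; Draft in week 2.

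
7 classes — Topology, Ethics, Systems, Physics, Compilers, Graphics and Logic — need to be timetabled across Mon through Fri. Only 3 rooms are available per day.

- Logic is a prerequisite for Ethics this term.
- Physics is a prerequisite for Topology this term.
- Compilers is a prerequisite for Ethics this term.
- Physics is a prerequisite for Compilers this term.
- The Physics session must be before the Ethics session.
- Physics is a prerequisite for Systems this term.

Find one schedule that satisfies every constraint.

Compilers -> Tue; Physics -> Mon; Logic -> Mon; Topology -> Tue; Systems -> Tue; Graphics -> Mon; Ethics -> Wed

Checking: Physics(Mon) before Ethics(Wed); Logic(Mon) before Ethics(Wed); Physics(Mon) before Systems(Tue); Physics(Mon) before Compilers(Tue); Compilers(Tue) before Ethics(Wed); Physics(Mon) before Topology(Tue); max 3 per day (cap 3).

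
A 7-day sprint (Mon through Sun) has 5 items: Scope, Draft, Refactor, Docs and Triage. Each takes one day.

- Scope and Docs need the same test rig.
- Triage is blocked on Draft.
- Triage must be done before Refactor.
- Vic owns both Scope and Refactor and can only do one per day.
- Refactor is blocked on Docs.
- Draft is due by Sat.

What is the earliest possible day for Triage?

Precedence pushes Triage to at least Tue; downstream work caps Triage at Sat.
Triage at Tue is achievable: Docs -> Mon, Refactor -> Wed, Draft -> Mon, Triage -> Tue, Scope -> Tue.

Tue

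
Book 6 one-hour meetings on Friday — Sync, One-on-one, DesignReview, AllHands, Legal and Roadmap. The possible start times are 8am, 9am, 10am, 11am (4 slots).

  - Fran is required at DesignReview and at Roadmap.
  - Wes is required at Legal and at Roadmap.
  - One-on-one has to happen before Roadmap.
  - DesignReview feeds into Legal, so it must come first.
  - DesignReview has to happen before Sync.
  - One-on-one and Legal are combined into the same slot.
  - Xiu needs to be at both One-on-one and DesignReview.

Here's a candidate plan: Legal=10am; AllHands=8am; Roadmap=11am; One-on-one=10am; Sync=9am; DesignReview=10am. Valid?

Xiu needs to be at both One-on-one and DesignReview — violated.
One-on-one has to happen before Roadmap — holds.
One-on-one and Legal are combined into the same slot — holds.
DesignReview feeds into Legal, so it must come first — violated.
Fran is required at DesignReview and at Roadmap — holds.
DesignReview has to happen before Sync — violated.
Wes is required at Legal and at Roadmap — holds.

Invalid. Xiu needs to be at both One-on-one and DesignReview.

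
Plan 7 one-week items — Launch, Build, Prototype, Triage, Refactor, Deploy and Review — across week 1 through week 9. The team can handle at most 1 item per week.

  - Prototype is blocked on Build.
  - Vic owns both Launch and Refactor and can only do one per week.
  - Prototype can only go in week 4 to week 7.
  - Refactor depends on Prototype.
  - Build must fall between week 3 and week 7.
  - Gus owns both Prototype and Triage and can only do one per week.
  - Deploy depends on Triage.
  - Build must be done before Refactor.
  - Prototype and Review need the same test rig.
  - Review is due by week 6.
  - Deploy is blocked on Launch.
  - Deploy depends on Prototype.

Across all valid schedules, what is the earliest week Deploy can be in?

week 5

Precedence pushes Deploy to at least week 5.
Deploy at week 5 is achievable: Triage -> week 2; Review -> week 6; Launch -> week 1; Deploy -> week 5; Build -> week 3; Prototype -> week 4; Refactor -> week 7.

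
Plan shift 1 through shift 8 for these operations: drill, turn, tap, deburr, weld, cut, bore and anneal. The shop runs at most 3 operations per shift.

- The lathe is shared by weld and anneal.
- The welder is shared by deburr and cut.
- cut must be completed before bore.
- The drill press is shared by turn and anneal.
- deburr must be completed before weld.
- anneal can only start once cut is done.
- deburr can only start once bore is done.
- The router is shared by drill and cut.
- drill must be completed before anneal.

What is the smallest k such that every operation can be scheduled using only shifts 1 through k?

4 shifts

The precedence chain requires at least 4 distinct shifts.
With at most 3 per shift and 8 operations, at least 3 shifts are needed.
4 works (last occupied shift: shift 4): for example deburr=shift 3; turn=shift 1; cut=shift 1; drill=shift 2; weld=shift 4; tap=shift 1; bore=shift 2; anneal=shift 3.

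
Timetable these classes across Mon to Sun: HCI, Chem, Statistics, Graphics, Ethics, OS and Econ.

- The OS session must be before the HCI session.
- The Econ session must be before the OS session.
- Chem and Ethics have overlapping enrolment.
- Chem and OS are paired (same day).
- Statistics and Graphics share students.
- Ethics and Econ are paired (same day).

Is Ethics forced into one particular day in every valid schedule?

No

Ethics can be Mon (e.g. HCI in Wed, OS in Tue, Econ in Mon, Chem in Tue, Ethics in Mon, Graphics in Tue, Statistics in Mon) or Tue (e.g. Graphics=Tue, Ethics=Tue, OS=Wed, Chem=Wed, HCI=Thu, Econ=Tue, Statistics=Mon).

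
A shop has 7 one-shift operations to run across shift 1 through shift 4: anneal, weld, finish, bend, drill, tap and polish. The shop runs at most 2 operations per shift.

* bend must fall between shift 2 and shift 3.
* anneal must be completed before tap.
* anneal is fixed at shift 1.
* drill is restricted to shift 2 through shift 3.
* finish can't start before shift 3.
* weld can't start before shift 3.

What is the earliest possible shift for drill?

shift 2

Drill is available from shift 2; drill's own window allows nothing later than shift 3.
drill at shift 2 is achievable: finish -> shift 3, polish -> shift 1, anneal -> shift 1, bend -> shift 2, drill -> shift 2, weld -> shift 3, tap -> shift 4.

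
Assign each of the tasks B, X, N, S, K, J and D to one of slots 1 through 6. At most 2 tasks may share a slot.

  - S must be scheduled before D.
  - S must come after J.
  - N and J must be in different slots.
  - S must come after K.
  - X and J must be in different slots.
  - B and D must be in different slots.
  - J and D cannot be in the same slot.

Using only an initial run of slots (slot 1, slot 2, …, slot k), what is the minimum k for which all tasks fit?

The precedence chain requires at least 3 distinct slots.
With at most 2 per slot and 7 tasks, at least 4 slots are needed.
4 works (last occupied slot: 4): for example X=3; D=3; J=1; B=2; N=4; S=2; K=1.

4 slots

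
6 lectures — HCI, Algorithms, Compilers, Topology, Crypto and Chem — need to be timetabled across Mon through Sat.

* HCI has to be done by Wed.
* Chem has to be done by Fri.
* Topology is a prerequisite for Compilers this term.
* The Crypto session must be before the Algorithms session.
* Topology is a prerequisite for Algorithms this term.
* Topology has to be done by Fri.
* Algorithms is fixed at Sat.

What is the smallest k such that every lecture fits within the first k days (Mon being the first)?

6

The precedence chain requires at least 2 distinct days.
Algorithms can't be placed before Sat — that is day 6 counting from Mon — so the schedule must run through at least 6 days.
6 works (last occupied day: Sat): for example Algorithms -> Sat, Topology -> Mon, Crypto -> Mon, HCI -> Mon, Chem -> Mon, Compilers -> Tue.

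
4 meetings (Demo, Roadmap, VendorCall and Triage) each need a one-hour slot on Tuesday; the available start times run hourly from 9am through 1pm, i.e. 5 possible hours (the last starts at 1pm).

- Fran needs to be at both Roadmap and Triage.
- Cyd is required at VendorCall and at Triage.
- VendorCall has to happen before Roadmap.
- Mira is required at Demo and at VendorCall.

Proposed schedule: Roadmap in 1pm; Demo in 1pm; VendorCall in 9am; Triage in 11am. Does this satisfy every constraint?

Mira is required at Demo and at VendorCall — holds.
VendorCall has to happen before Roadmap — holds.
Fran needs to be at both Roadmap and Triage — holds.
Cyd is required at VendorCall and at Triage — holds.

Yes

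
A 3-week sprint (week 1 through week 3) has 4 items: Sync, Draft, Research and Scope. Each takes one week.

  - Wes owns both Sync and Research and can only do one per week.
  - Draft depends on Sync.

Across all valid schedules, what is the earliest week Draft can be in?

Precedence pushes Draft to at least week 2.
Draft at week 2 is achievable: Research=week 2; Scope=week 1; Draft=week 2; Sync=week 1.

week 2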